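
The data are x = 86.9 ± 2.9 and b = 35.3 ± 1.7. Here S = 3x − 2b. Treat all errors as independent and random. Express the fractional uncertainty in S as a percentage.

4.91%

S is a linear combination, so absolute uncertainties add in quadrature:
  (3·δx)² = 75.7;  (2·δb)² = 11.6
δS = √(87.2) = 9.34
S = 190, so δS/S = 9.34/190 = 0.0491.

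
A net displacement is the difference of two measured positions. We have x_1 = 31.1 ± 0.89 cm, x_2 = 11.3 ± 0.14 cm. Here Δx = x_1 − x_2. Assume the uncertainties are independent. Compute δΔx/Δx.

0.0455

Each term contributes (cᵢ δxᵢ)² to (δΔx)²:
  (δx_1)² = 0.792;  (δx_2)² = 0.0196
δΔx = √(0.812) = 0.901 cm
Δx = 19.8 cm, so δΔx/Δx = 0.901/19.8 = 0.0455.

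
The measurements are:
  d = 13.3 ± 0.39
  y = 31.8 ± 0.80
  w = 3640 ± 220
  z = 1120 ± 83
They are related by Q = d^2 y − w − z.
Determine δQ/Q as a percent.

49.6%

Let p = d^2·y = 5630. δp/p = √((2·δd/d)² + (1·δy/y)²) = √(0.00344 + 0.000633) = 0.0638, so δp = 359.
Q = p − w − z: δQ = √(δp² + δw² + δz²) = √(1.29e+05 + 48400 + 6890) = 429
Q = 865, so δQ/Q = 429/865 = 0.496.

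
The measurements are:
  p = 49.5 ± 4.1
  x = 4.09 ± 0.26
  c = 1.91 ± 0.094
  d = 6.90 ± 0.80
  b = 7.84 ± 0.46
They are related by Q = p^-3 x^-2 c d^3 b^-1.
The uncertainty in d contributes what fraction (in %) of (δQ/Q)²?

59.1%

(δQ/Q)² = (-3·δp/p)² + (-2·δx/x)² + (1·δc/c)² + (3·δd/d)² + (-1·δb/b)²
  p term: (-3×0.0828)² = 0.0617
  x term: (-2×0.0636)² = 0.0162
  c term: (1×0.0492)² = 0.00242
  d term: (3×0.116)² = 0.121
  b term: (-1×0.0587)² = 0.00344
Total = 0.205. Share from d = 0.121/0.205 = 0.591.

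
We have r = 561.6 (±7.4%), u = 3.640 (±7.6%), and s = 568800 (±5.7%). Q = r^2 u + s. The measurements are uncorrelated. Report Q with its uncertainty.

(1.717 ± 0.194) × 10^6

Let p = r^2·u = 1.148e+06. δp/p = √((2·δr/r)² + (1·δu/u)²) = √(0.0219 + 0.00578) = 0.166, so δp = 1.91e+05.
Q = p + s: δQ = √(δp² + δs²) = √(3.65e+10 + 1.05e+09) = 1.94e+05
Q = 1.717e+06.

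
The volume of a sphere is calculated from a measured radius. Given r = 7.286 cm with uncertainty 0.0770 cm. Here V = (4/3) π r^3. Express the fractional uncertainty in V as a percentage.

V ∝ r^3, so δV/V = |3| · δr/r = 3 × 0.0106 = 0.0317.

3.17%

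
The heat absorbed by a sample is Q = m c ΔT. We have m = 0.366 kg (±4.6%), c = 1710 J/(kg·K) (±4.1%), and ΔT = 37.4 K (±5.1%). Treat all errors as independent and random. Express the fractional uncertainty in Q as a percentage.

Q is a product of powers, so relative uncertainties combine in quadrature:
  (1·δm/m)² = (1×0.0460)² = 0.00212;  (1·δc/c)² = (1×0.0410)² = 0.00168;  (1·δΔT/ΔT)² = (1×0.0510)² = 0.00260
δQ/Q = √(0.00640) = 0.0800

8.00%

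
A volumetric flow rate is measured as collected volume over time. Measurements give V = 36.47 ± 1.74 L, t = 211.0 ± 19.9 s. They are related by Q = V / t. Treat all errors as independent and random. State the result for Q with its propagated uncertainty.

0.1728 ± 0.0183 L/s

Q is a product of powers, so relative uncertainties combine in quadrature:
  (1·δV/V)² = (1×0.0477)² = 0.00228;  (-1·δt/t)² = (-1×0.0943)² = 0.00889
δQ/Q = √(0.0112) = 0.106
Q = 0.1728 L/s, so δQ = 0.106 × 0.1728 = 0.0183 L/s.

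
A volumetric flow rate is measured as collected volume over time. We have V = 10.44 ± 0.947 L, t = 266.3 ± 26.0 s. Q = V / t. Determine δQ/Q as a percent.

For a monomial Q ∝ V, t^-1, fractional errors add in quadrature:
  (1·δV/V)² = (1×0.0907)² = 0.00823;  (-1·δt/t)² = (-1×0.0976)² = 0.00953
δQ/Q = √(0.0178) = 0.133

13.3%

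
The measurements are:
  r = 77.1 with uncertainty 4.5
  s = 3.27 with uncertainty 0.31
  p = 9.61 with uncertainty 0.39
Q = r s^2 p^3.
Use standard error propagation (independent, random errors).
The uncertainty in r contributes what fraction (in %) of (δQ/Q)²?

(δQ/Q)² = (1·δr/r)² + (2·δs/s)² + (3·δp/p)²
  r term: (1×0.0584)² = 0.00341
  s term: (2×0.0948)² = 0.0359
  p term: (3×0.0406)² = 0.0148
Total = 0.0542. Share from r = 0.00341/0.0542 = 0.0629.

6.29%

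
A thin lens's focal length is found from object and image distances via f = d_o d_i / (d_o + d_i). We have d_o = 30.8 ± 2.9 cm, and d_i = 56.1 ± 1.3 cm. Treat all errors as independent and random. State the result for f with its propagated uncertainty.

19.9 ± 1.22 cm

∂f/∂d_o = (d_i/(d_o+d_i))² = 0.417;  ∂f/∂d_i = (d_o/(d_o+d_i))² = 0.126
δf = √((∂f/∂d_o · δd_o)² + (∂f/∂d_i · δd_i)²) = √(1.46 + 0.0267) = 1.22 cm
f = 19.9 cm.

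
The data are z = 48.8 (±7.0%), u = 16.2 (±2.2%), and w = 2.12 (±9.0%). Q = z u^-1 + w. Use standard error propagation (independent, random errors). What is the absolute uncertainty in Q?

Let p = z·u^-1 = 3.01. δp/p = √((1·δz/z)² + (-1·δu/u)²) = √(0.00490 + 0.000484) = 0.0734, so δp = 0.221.
Q = p + w: δQ = √(δp² + δw²) = √(0.0489 + 0.0364) = 0.292

0.292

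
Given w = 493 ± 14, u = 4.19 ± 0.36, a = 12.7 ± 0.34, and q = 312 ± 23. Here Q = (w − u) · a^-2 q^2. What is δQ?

47000

Let h = w − u = 489. δh = √(δw² + δu²) = √(196 + 0.130) = 14.0, so δh/h = 0.0287.
Q is then a monomial in h, a, q:
δQ/Q = √((δh/h)² + (-2·δa/a)² + (2·δq/q)²) = √(0.000821 + 0.00287 + 0.0217) = 0.159
Q = 2.95e+05, so δQ = 0.159 × 2.95e+05 = 47000.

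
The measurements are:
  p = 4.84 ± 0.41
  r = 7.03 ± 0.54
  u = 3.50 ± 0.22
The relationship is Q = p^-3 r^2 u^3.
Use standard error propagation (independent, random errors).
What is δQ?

6.57

Relative error in a monomial: (δQ/Q)² = Σ (nᵢ · δxᵢ/xᵢ)².
  (-3·δp/p)² = (-3×0.0847)² = 0.0646;  (2·δr/r)² = (2×0.0768)² = 0.0236;  (3·δu/u)² = (3×0.0629)² = 0.0356
δQ/Q = √(0.124) = 0.352
Q = 18.7, so δQ = 0.352 × 18.7 = 6.57.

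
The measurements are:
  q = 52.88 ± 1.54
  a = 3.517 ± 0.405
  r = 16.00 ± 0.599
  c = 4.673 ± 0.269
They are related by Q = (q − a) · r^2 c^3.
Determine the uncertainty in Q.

2.46e+05

Let u = q − a = 49.36. δu = √(δq² + δa²) = √(2.37 + 0.164) = 1.59, so δu/u = 0.0323.
Q is then a monomial in u, r, c:
δQ/Q = √((δu/u)² + (2·δr/r)² + (3·δc/c)²) = √(0.00104 + 0.00561 + 0.0298) = 0.191
Q = 1.29e+06, so δQ = 0.191 × 1.29e+06 = 2.46e+05.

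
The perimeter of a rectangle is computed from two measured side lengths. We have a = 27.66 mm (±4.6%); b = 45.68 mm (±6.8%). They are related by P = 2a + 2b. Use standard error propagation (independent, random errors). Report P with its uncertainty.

146.7 ± 6.71 mm

P is a linear combination, so absolute uncertainties add in quadrature:
  (2·δa)² = 6.48;  (2·δb)² = 38.6
δP = √(45.1) = 6.71 mm
P = 146.7 mm.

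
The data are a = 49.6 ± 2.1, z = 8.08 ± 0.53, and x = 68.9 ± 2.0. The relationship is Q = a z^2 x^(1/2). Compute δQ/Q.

Relative error in a monomial: (δQ/Q)² = Σ (nᵢ · δxᵢ/xᵢ)².
  (1·δa/a)² = (1×0.0423)² = 0.00179;  (2·δz/z)² = (2×0.0656)² = 0.0172;  (½·δx/x)² = (0.5×0.0290)² = 0.000211
δQ/Q = √(0.0192) = 0.139

0.139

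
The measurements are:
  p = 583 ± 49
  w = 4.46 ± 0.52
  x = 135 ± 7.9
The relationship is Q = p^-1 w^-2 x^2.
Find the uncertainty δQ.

Q is a product of powers, so relative uncertainties combine in quadrature:
  (-1·δp/p)² = (-1×0.0840)² = 0.00706;  (-2·δw/w)² = (-2×0.117)² = 0.0544;  (2·δx/x)² = (2×0.0585)² = 0.0137
δQ/Q = √(0.0751) = 0.274
Q = 1.57, so δQ = 0.274 × 1.57 = 0.431.

0.431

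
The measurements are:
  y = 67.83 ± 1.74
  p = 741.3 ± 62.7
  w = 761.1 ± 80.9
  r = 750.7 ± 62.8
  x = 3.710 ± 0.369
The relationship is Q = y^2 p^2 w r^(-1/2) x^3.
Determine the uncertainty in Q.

1.31e+12

Since Q is a product/quotient, work with relative uncertainties:
  (2·δy/y)² = (2×0.0257)² = 0.00263;  (2·δp/p)² = (2×0.0846)² = 0.0286;  (1·δw/w)² = (1×0.106)² = 0.0113;  (−½·δr/r)² = (-0.5×0.0837)² = 0.00175;  (3·δx/x)² = (3×0.0995)² = 0.0890
δQ/Q = √(0.133) = 0.365
Q = 3.586e+12, so δQ = 0.365 × 3.586e+12 = 1.31e+12.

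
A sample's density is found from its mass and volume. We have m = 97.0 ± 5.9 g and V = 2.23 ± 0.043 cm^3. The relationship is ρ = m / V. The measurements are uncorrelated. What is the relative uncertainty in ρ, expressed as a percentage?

6.38%

Each factor contributes (exponent × relative error)² to (δρ/ρ)²:
  (1·δm/m)² = (1×0.0608)² = 0.00370;  (-1·δV/V)² = (-1×0.0193)² = 0.000372
δρ/ρ = √(0.00407) = 0.0638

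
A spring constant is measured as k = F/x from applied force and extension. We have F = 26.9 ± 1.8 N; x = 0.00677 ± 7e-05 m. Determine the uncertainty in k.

k is a product of powers, so relative uncertainties combine in quadrature:
  (1·δF/F)² = (1×0.0669)² = 0.00448;  (-1·δx/x)² = (-1×0.0103)² = 0.000107
δk/k = √(0.00458) = 0.0677
k = 3970 N/m, so δk = 0.0677 × 3970 = 269 N/m.

269 N/m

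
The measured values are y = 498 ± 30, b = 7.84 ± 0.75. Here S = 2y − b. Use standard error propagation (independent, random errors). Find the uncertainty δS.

Absolute uncertainties add in quadrature for a linear combination:
  (2·δy)² = 3600;  (δb)² = 0.562
δS = √(3600) = 60.0

60.0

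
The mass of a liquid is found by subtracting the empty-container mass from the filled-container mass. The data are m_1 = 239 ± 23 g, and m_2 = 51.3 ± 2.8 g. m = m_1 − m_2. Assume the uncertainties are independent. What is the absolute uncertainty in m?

For a sum/difference, combine absolute errors in quadrature:
  (δm_1)² = 529;  (δm_2)² = 7.84
δm = √(537) = 23.2 g

23.2 g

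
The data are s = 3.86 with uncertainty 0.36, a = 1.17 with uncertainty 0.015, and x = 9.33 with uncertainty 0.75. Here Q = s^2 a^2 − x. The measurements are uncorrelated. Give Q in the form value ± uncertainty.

Let p = s^2·a^2 = 20.4. δp/p = √((2·δs/s)² + (2·δa/a)²) = √(0.0348 + 0.000657) = 0.188, so δp = 3.84.
Q = p − x: δQ = √(δp² + δx²) = √(14.7 + 0.562) = 3.91
Q = 11.1.

11.1 ± 3.91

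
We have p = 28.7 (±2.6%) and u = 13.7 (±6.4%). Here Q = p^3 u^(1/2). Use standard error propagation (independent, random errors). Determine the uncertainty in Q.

Products/powers → add relative errors in quadrature, weighted by exponent:
  (3·δp/p)² = (3×0.0260)² = 0.00608;  (½·δu/u)² = (0.5×0.0640)² = 0.00102
δQ/Q = √(0.00711) = 0.0843
Q = 87500, so δQ = 0.0843 × 87500 = 7380.

7380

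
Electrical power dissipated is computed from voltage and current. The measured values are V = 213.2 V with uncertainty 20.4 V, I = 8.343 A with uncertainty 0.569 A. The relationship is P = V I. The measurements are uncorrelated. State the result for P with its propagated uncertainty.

1779 ± 209 W

Relative error in a monomial: (δP/P)² = Σ (nᵢ · δxᵢ/xᵢ)².
  (1·δV/V)² = (1×0.0957)² = 0.00916;  (1·δI/I)² = (1×0.0682)² = 0.00465
δP/P = √(0.0138) = 0.118
P = 1779 W, so δP = 0.118 × 1779 = 209 W.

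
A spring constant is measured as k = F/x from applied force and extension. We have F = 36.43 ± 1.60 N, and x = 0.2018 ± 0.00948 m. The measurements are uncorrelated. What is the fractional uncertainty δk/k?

Since k is a product/quotient, work with relative uncertainties:
  (1·δF/F)² = (1×0.0439)² = 0.00193;  (-1·δx/x)² = (-1×0.0470)² = 0.00221
δk/k = √(0.00414) = 0.0643

0.0643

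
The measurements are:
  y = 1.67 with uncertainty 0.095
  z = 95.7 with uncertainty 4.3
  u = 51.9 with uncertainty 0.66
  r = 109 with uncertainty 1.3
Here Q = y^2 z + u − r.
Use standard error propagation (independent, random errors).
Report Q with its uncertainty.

210 ± 32.7

Let p = y^2·z = 267. δp/p = √((2·δy/y)² + (1·δz/z)²) = √(0.0129 + 0.00202) = 0.122, so δp = 32.6.
Q = p + u − r: δQ = √(δp² + δu² + δr²) = √(1070 + 0.436 + 1.69) = 32.7
Q = 210.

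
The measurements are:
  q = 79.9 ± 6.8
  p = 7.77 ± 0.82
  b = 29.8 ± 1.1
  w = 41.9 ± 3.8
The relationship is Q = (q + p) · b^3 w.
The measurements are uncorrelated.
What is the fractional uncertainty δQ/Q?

Let u = q + p = 87.7. δu = √(δq² + δp²) = √(46.2 + 0.672) = 6.85, so δu/u = 0.0781.
Q is then a monomial in u, b, w:
δQ/Q = √((δu/u)² + (3·δb/b)² + (1·δw/w)²) = √(0.00610 + 0.0123 + 0.00823) = 0.163

0.163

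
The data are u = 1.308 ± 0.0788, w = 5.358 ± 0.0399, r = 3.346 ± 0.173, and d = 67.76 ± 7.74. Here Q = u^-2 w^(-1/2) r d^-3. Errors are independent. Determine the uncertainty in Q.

Q is a product of powers, so relative uncertainties combine in quadrature:
  (-2·δu/u)² = (-2×0.0602)² = 0.0145;  (−½·δw/w)² = (-0.5×0.00745)² = 1.39e-05;  (1·δr/r)² = (1×0.0517)² = 0.00267;  (-3·δd/d)² = (-3×0.114)² = 0.117
δQ/Q = √(0.135) = 0.367
Q = 2.716e-06, so δQ = 0.367 × 2.716e-06 = 9.96e-07.

9.96e-07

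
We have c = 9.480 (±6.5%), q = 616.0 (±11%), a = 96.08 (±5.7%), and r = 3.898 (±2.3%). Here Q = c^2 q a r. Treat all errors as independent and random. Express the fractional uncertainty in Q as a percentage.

18.1%

Each factor contributes (exponent × relative error)² to (δQ/Q)²:
  (2·δc/c)² = (2×0.0650)² = 0.0169;  (1·δq/q)² = (1×0.110)² = 0.0121;  (1·δa/a)² = (1×0.0570)² = 0.00325;  (1·δr/r)² = (1×0.0230)² = 0.000529
δQ/Q = √(0.0328) = 0.181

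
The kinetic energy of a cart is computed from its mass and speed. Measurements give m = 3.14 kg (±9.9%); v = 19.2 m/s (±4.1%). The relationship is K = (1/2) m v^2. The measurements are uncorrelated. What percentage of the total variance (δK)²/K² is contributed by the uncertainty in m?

59.3%

(δK/K)² = (1·δm/m)² + (2·δv/v)²
  m term: (1×0.0990)² = 0.00980
  v term: (2×0.0410)² = 0.00672
Total = 0.0165. Share from m = 0.00980/0.0165 = 0.593.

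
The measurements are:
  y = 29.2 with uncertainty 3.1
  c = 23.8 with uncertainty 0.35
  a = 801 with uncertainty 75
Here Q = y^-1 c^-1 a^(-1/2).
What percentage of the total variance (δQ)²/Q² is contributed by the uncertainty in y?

82.4%

(δQ/Q)² = (-1·δy/y)² + (-1·δc/c)² + (−½·δa/a)²
  y term: (-1×0.106)² = 0.0113
  c term: (-1×0.0147)² = 0.000216
  a term: (-0.5×0.0936)² = 0.00219
Total = 0.0137. Share from y = 0.0113/0.0137 = 0.824.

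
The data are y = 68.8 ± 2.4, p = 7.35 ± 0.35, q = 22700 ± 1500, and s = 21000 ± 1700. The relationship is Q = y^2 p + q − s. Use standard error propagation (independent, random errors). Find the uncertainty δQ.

Let w = y^2·p = 34800. δw/w = √((2·δy/y)² + (1·δp/p)²) = √(0.00487 + 0.00227) = 0.0845, so δw = 2940.
Q = w + q − s: δQ = √(δw² + δq² + δs²) = √(8.64e+06 + 2.25e+06 + 2.89e+06) = 3710

3710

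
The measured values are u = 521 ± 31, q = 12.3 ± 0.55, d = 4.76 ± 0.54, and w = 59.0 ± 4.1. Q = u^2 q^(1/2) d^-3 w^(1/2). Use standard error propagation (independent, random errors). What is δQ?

24600

Relative error in a monomial: (δQ/Q)² = Σ (nᵢ · δxᵢ/xᵢ)².
  (2·δu/u)² = (2×0.0595)² = 0.0142;  (½·δq/q)² = (0.5×0.0447)² = 0.000500;  (-3·δd/d)² = (-3×0.113)² = 0.116;  (½·δw/w)² = (0.5×0.0695)² = 0.00121
δQ/Q = √(0.132) = 0.363
Q = 67800, so δQ = 0.363 × 67800 = 24600.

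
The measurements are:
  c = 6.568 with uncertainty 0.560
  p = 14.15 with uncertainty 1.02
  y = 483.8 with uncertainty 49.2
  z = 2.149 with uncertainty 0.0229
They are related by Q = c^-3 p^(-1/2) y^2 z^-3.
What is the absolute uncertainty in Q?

Q is a product of powers, so relative uncertainties combine in quadrature:
  (-3·δc/c)² = (-3×0.0853)² = 0.0654;  (−½·δp/p)² = (-0.5×0.0721)² = 0.00130;  (2·δy/y)² = (2×0.102)² = 0.0414;  (-3·δz/z)² = (-3×0.0107)² = 0.00102
δQ/Q = √(0.109) = 0.330
Q = 22.13, so δQ = 0.330 × 22.13 = 7.31.

7.31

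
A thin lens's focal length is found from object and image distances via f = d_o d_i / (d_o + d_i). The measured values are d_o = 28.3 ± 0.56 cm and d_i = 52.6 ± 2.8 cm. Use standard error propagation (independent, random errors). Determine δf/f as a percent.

2.26%

∂f/∂d_o = (d_i/(d_o+d_i))² = 0.423;  ∂f/∂d_i = (d_o/(d_o+d_i))² = 0.122
δf = √((∂f/∂d_o · δd_o)² + (∂f/∂d_i · δd_i)²) = √(0.0560 + 0.117) = 0.416 cm
f = 18.4 cm, so δf/f = 0.416/18.4 = 0.0226.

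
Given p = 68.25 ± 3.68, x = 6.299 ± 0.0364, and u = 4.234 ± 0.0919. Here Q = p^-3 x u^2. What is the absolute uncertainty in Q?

5.95e-05

Relative error in a monomial: (δQ/Q)² = Σ (nᵢ · δxᵢ/xᵢ)².
  (-3·δp/p)² = (-3×0.0539)² = 0.0262;  (1·δx/x)² = (1×0.00578)² = 3.34e-05;  (2·δu/u)² = (2×0.0217)² = 0.00188
δQ/Q = √(0.0281) = 0.168
Q = 0.0003552, so δQ = 0.168 × 0.0003552 = 5.95e-05.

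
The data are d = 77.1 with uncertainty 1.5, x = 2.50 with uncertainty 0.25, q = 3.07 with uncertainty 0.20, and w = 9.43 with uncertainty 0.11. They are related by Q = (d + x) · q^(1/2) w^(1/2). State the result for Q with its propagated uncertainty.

Let u = d + x = 79.6. δu = √(δd² + δx²) = √(2.25 + 0.0625) = 1.52, so δu/u = 0.0191.
Q is then a monomial in u, q, w:
δQ/Q = √((δu/u)² + (½·δq/q)² + (½·δw/w)²) = √(0.000365 + 0.00106 + 3.4e-05) = 0.0382
Q = 428, so δQ = 0.0382 × 428 = 16.4.

428 ± 16.4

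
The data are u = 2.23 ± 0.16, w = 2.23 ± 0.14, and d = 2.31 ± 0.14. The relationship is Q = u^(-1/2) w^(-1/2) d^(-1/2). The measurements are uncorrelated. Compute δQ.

0.0167

Since Q is a product/quotient, work with relative uncertainties:
  (−½·δu/u)² = (-0.5×0.0717)² = 0.00129;  (−½·δw/w)² = (-0.5×0.0628)² = 0.000985;  (−½·δd/d)² = (-0.5×0.0606)² = 0.000918
δQ/Q = √(0.00319) = 0.0565
Q = 0.295, so δQ = 0.0565 × 0.295 = 0.0167.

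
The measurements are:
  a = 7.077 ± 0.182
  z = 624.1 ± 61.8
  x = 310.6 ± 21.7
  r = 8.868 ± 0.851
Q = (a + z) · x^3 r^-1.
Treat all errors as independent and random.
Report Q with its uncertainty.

(2.133 ± 0.534) × 10^9

Let u = a + z = 631.2. δu = √(δa² + δz²) = √(0.0331 + 3820) = 61.8, so δu/u = 0.0979.
Q is then a monomial in u, x, r:
δQ/Q = √((δu/u)² + (3·δx/x)² + (-1·δr/r)²) = √(0.00959 + 0.0439 + 0.00921) = 0.250
Q = 2.133e+09, so δQ = 0.250 × 2.133e+09 = 5.34e+08.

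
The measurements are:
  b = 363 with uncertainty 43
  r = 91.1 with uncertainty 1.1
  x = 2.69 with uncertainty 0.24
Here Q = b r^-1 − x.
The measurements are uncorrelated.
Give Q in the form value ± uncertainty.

Let p = b·r^-1 = 3.98. δp/p = √((1·δb/b)² + (-1·δr/r)²) = √(0.0140 + 0.000146) = 0.119, so δp = 0.474.
Q = p − x: δQ = √(δp² + δx²) = √(0.225 + 0.0576) = 0.532
Q = 1.29.

1.29 ± 0.532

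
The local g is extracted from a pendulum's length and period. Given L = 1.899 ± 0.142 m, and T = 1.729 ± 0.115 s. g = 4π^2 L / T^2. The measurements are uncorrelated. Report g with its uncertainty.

25.08 ± 3.83 m/s^2

g is a product of powers, so relative uncertainties combine in quadrature:
  (1·δL/L)² = (1×0.0748)² = 0.00559;  (-2·δT/T)² = (-2×0.0665)² = 0.0177
δg/g = √(0.0233) = 0.153
g = 25.08 m/s^2, so δg = 0.153 × 25.08 = 3.83 m/s^2.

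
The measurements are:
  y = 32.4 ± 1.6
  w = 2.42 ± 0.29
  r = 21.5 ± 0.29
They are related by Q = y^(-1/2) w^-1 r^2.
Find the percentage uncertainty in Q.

12.5%

Each factor contributes (exponent × relative error)² to (δQ/Q)²:
  (−½·δy/y)² = (-0.5×0.0494)² = 0.000610;  (-1·δw/w)² = (-1×0.120)² = 0.0144;  (2·δr/r)² = (2×0.0135)² = 0.000728
δQ/Q = √(0.0157) = 0.125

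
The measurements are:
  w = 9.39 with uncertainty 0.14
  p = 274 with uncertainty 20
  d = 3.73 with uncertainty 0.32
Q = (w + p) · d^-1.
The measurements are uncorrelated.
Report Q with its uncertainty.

Let u = w + p = 283. δu = √(δw² + δp²) = √(0.0196 + 400) = 20.0, so δu/u = 0.0706.
Q is then a monomial in u, d:
δQ/Q = √((δu/u)² + (-1·δd/d)²) = √(0.00498 + 0.00736) = 0.111
Q = 76.0, so δQ = 0.111 × 76.0 = 8.44.

76.0 ± 8.44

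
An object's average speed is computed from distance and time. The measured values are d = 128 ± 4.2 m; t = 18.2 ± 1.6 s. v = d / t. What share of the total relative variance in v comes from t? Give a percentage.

(δv/v)² = (1·δd/d)² + (-1·δt/t)²
  d term: (1×0.0328)² = 0.00108
  t term: (-1×0.0879)² = 0.00773
Total = 0.00881. Share from t = 0.00773/0.00881 = 0.878.

87.8%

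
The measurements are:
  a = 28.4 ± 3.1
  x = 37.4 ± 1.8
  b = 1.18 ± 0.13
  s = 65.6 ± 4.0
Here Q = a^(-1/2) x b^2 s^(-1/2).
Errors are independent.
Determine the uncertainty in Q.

Products/powers → add relative errors in quadrature, weighted by exponent:
  (−½·δa/a)² = (-0.5×0.109)² = 0.00298;  (1·δx/x)² = (1×0.0481)² = 0.00232;  (2·δb/b)² = (2×0.110)² = 0.0485;  (−½·δs/s)² = (-0.5×0.0610)² = 0.000930
δQ/Q = √(0.0548) = 0.234
Q = 1.21, so δQ = 0.234 × 1.21 = 0.282.

0.282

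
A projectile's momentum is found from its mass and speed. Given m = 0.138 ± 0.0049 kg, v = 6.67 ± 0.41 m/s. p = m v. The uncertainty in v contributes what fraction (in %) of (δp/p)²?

(δp/p)² = (1·δm/m)² + (1·δv/v)²
  m term: (1×0.0355)² = 0.00126
  v term: (1×0.0615)² = 0.00378
Total = 0.00504. Share from v = 0.00378/0.00504 = 0.750.

75.0%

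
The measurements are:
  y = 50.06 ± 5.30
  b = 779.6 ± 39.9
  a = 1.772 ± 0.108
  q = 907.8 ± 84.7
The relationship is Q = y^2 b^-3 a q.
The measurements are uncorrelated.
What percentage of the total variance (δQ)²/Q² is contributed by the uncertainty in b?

29.2%

(δQ/Q)² = (2·δy/y)² + (-3·δb/b)² + (1·δa/a)² + (1·δq/q)²
  y term: (2×0.106)² = 0.0448
  b term: (-3×0.0512)² = 0.0236
  a term: (1×0.0609)² = 0.00371
  q term: (1×0.0933)² = 0.00871
Total = 0.0808. Share from b = 0.0236/0.0808 = 0.292.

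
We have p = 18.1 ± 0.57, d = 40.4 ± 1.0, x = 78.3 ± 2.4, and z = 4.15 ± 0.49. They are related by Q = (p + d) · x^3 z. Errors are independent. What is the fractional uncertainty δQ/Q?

0.151

Let u = p + d = 58.5. δu = √(δp² + δd²) = √(0.325 + 1.00) = 1.15, so δu/u = 0.0197.
Q is then a monomial in u, x, z:
δQ/Q = √((δu/u)² + (3·δx/x)² + (1·δz/z)²) = √(0.000387 + 0.00846 + 0.0139) = 0.151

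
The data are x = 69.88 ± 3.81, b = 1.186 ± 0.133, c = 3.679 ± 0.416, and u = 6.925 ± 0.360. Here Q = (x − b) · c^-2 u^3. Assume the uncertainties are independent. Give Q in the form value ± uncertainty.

Let w = x − b = 68.69. δw = √(δx² + δb²) = √(14.5 + 0.0177) = 3.81, so δw/w = 0.0555.
Q is then a monomial in w, c, u:
δQ/Q = √((δw/w)² + (-2·δc/c)² + (3·δu/u)²) = √(0.00308 + 0.0511 + 0.0243) = 0.280
Q = 1685, so δQ = 0.280 × 1685 = 472.

1685 ± 472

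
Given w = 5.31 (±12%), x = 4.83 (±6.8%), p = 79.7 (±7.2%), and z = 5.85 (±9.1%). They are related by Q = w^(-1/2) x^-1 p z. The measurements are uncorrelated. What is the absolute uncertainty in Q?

Relative error in a monomial: (δQ/Q)² = Σ (nᵢ · δxᵢ/xᵢ)².
  (−½·δw/w)² = (-0.5×0.120)² = 0.00360;  (-1·δx/x)² = (-1×0.0680)² = 0.00462;  (1·δp/p)² = (1×0.0720)² = 0.00518;  (1·δz/z)² = (1×0.0910)² = 0.00828
δQ/Q = √(0.0217) = 0.147
Q = 41.9, so δQ = 0.147 × 41.9 = 6.17.

6.17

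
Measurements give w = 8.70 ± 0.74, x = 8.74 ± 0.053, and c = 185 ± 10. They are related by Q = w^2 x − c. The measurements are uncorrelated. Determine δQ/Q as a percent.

23.7%

Let p = w^2·x = 662. δp/p = √((2·δw/w)² + (1·δx/x)²) = √(0.0289 + 3.68e-05) = 0.170, so δp = 113.
Q = p − c: δQ = √(δp² + δc²) = √(12700 + 100) = 113
Q = 477, so δQ/Q = 113/477 = 0.237.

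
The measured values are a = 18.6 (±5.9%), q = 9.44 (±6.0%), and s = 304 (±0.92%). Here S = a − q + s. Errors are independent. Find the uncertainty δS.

Each term contributes (cᵢ δxᵢ)² to (δS)²:
  (δa)² = 1.20;  (δq)² = 0.321;  (δs)² = 7.82
δS = √(9.35) = 3.06

3.06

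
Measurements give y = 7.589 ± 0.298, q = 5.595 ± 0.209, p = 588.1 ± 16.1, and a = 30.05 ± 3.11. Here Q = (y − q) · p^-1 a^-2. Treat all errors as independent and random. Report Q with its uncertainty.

(3.755 ± 1.04) × 10^-6

Let u = y − q = 1.994. δu = √(δy² + δq²) = √(0.0888 + 0.0437) = 0.364, so δu/u = 0.183.
Q is then a monomial in u, p, a:
δQ/Q = √((δu/u)² + (-1·δp/p)² + (-2·δa/a)²) = √(0.0333 + 0.000749 + 0.0428) = 0.277
Q = 3.755e-06, so δQ = 0.277 × 3.755e-06 = 1.04e-06.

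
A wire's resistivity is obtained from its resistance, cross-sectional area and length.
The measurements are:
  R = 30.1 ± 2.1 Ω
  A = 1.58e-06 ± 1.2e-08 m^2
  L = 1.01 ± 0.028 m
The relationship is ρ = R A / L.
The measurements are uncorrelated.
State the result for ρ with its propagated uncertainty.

(4.71 ± 0.355) × 10^-5 Ω·m

Each factor contributes (exponent × relative error)² to (δρ/ρ)²:
  (1·δR/R)² = (1×0.0698)² = 0.00487;  (1·δA/A)² = (1×0.00759)² = 5.77e-05;  (-1·δL/L)² = (-1×0.0277)² = 0.000769
δρ/ρ = √(0.00569) = 0.0755
ρ = 4.71e-05 Ω·m, so δρ = 0.0755 × 4.71e-05 = 3.55e-06 Ω·m.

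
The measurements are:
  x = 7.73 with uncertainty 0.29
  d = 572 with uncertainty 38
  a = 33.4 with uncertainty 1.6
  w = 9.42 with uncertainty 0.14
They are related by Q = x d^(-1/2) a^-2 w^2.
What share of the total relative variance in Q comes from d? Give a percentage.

8.78%

(δQ/Q)² = (1·δx/x)² + (−½·δd/d)² + (-2·δa/a)² + (2·δw/w)²
  x term: (1×0.0375)² = 0.00141
  d term: (-0.5×0.0664)² = 0.00110
  a term: (-2×0.0479)² = 0.00918
  w term: (2×0.0149)² = 0.000884
Total = 0.0126. Share from d = 0.00110/0.0126 = 0.0878.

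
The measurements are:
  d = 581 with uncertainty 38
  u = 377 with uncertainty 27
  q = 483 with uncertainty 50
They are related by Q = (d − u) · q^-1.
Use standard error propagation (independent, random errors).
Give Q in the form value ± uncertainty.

Let w = d − u = 204. δw = √(δd² + δu²) = √(1440 + 729) = 46.6, so δw/w = 0.229.
Q is then a monomial in w, q:
δQ/Q = √((δw/w)² + (-1·δq/q)²) = √(0.0522 + 0.0107) = 0.251
Q = 0.422, so δQ = 0.251 × 0.422 = 0.106.

0.422 ± 0.106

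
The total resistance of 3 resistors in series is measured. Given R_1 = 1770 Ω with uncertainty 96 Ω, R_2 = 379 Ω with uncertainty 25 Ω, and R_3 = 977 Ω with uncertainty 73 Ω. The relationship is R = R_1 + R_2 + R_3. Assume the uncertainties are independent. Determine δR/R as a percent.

3.94%

Absolute uncertainties add in quadrature for a linear combination:
  (δR_1)² = 9220;  (δR_2)² = 625;  (δR_3)² = 5330
δR = √(15200) = 123 Ω
R = 3130 Ω, so δR/R = 123/3130 = 0.0394.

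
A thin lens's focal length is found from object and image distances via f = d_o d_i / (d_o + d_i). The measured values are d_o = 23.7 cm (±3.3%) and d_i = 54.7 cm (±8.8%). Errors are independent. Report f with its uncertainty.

∂f/∂d_o = (d_i/(d_o+d_i))² = 0.487;  ∂f/∂d_i = (d_o/(d_o+d_i))² = 0.0914
δf = √((∂f/∂d_o · δd_o)² + (∂f/∂d_i · δd_i)²) = √(0.145 + 0.193) = 0.582 cm
f = 16.5 cm.

16.5 ± 0.582 cm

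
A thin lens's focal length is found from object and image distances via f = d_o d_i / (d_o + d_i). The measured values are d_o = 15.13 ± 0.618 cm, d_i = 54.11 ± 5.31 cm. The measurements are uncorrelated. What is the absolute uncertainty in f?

0.455 cm

∂f/∂d_o = (d_i/(d_o+d_i))² = 0.611;  ∂f/∂d_i = (d_o/(d_o+d_i))² = 0.0477
δf = √((∂f/∂d_o · δd_o)² + (∂f/∂d_i · δd_i)²) = √(0.142 + 0.0643) = 0.455 cm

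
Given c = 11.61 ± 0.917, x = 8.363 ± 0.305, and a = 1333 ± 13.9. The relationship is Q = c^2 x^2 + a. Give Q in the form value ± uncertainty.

Let p = c^2·x^2 = 9427. δp/p = √((2·δc/c)² + (2·δx/x)²) = √(0.0250 + 0.00532) = 0.174, so δp = 1640.
Q = p + a: δQ = √(δp² + δa²) = √(2.69e+06 + 193) = 1640
Q = 10760.

10760 ± 1640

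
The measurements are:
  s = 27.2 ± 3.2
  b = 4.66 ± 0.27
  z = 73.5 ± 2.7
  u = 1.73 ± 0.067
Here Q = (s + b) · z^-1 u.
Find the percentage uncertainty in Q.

Let w = s + b = 31.9. δw = √(δs² + δb²) = √(10.2 + 0.0729) = 3.21, so δw/w = 0.101.
Q is then a monomial in w, z, u:
δQ/Q = √((δw/w)² + (-1·δz/z)² + (1·δu/u)²) = √(0.0102 + 0.00135 + 0.00150) = 0.114

11.4%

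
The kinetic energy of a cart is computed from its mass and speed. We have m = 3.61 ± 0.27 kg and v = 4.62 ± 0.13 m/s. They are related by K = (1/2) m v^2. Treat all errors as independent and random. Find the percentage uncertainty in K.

9.36%

Each factor contributes (exponent × relative error)² to (δK/K)²:
  (1·δm/m)² = (1×0.0748)² = 0.00559;  (2·δv/v)² = (2×0.0281)² = 0.00317
δK/K = √(0.00876) = 0.0936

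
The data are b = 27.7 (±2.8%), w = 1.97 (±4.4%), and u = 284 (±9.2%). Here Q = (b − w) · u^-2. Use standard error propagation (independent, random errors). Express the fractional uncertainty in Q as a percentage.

18.6%

Let h = b − w = 25.7. δh = √(δb² + δw²) = √(0.602 + 0.00751) = 0.780, so δh/h = 0.0303.
Q is then a monomial in h, u:
δQ/Q = √((δh/h)² + (-2·δu/u)²) = √(0.000920 + 0.0339) = 0.186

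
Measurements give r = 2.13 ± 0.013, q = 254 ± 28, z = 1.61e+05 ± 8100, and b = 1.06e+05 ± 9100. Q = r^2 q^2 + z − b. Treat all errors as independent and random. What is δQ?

Let p = r^2·q^2 = 2.93e+05. δp/p = √((2·δr/r)² + (2·δq/q)²) = √(0.000149 + 0.0486) = 0.221, so δp = 64600.
Q = p + z − b: δQ = √(δp² + δz² + δb²) = √(4.18e+09 + 6.56e+07 + 8.28e+07) = 65800

65800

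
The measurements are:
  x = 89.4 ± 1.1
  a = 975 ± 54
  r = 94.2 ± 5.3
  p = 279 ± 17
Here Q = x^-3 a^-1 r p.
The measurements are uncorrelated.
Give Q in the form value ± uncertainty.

For a monomial Q ∝ x^-3, a^-1, r, p, fractional errors add in quadrature:
  (-3·δx/x)² = (-3×0.0123)² = 0.00136;  (-1·δa/a)² = (-1×0.0554)² = 0.00307;  (1·δr/r)² = (1×0.0563)² = 0.00317;  (1·δp/p)² = (1×0.0609)² = 0.00371
δQ/Q = √(0.0113) = 0.106
Q = 3.77e-05, so δQ = 0.106 × 3.77e-05 = 4.01e-06.

(3.77 ± 0.401) × 10^-5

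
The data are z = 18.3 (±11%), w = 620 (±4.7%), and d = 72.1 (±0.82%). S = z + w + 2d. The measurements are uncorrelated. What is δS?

29.2

Each term contributes (cᵢ δxᵢ)² to (δS)²:
  (δz)² = 4.05;  (δw)² = 849;  (2·δd)² = 1.40
δS = √(855) = 29.2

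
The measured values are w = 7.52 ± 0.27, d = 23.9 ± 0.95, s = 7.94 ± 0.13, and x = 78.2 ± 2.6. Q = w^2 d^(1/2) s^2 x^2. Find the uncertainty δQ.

1.12e+07

Q is a product of powers, so relative uncertainties combine in quadrature:
  (2·δw/w)² = (2×0.0359)² = 0.00516;  (½·δd/d)² = (0.5×0.0397)² = 0.000395;  (2·δs/s)² = (2×0.0164)² = 0.00107;  (2·δx/x)² = (2×0.0332)² = 0.00442
δQ/Q = √(0.0110) = 0.105
Q = 1.07e+08, so δQ = 0.105 × 1.07e+08 = 1.12e+07.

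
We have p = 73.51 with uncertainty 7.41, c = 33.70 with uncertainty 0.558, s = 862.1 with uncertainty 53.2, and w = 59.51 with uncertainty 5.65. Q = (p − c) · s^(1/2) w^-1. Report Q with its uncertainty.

Let u = p − c = 39.81. δu = √(δp² + δc²) = √(54.9 + 0.311) = 7.43, so δu/u = 0.187.
Q is then a monomial in u, s, w:
δQ/Q = √((δu/u)² + (½·δs/s)² + (-1·δw/w)²) = √(0.0348 + 0.000952 + 0.00901) = 0.212
Q = 19.64, so δQ = 0.212 × 19.64 = 4.16.

19.64 ± 4.16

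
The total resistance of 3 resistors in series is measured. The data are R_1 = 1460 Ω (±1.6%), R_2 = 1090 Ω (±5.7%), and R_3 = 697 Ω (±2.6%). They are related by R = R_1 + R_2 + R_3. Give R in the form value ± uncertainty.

3250 ± 68.8 Ω

Each term contributes (cᵢ δxᵢ)² to (δR)²:
  (δR_1)² = 546;  (δR_2)² = 3860;  (δR_3)² = 328
δR = √(4730) = 68.8 Ω
R = 3250 Ω.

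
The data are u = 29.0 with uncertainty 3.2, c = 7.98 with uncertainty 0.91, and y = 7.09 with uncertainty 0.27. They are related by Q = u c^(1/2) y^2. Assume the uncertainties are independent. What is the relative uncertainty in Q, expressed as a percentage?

Each factor contributes (exponent × relative error)² to (δQ/Q)²:
  (1·δu/u)² = (1×0.110)² = 0.0122;  (½·δc/c)² = (0.5×0.114)² = 0.00325;  (2·δy/y)² = (2×0.0381)² = 0.00580
δQ/Q = √(0.0212) = 0.146

14.6%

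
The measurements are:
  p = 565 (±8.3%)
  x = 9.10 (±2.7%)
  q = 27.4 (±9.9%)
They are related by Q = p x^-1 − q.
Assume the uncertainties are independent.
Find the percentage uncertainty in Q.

Let w = p·x^-1 = 62.1. δw/w = √((1·δp/p)² + (-1·δx/x)²) = √(0.00689 + 0.000729) = 0.0873, so δw = 5.42.
Q = w − q: δQ = √(δw² + δq²) = √(29.4 + 7.36) = 6.06
Q = 34.7, so δQ/Q = 6.06/34.7 = 0.175.

17.5%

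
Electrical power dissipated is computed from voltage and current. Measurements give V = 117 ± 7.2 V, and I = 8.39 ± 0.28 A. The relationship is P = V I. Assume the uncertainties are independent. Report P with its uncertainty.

Since P is a product/quotient, work with relative uncertainties:
  (1·δV/V)² = (1×0.0615)² = 0.00379;  (1·δI/I)² = (1×0.0334)² = 0.00111
δP/P = √(0.00490) = 0.0700
P = 982 W, so δP = 0.0700 × 982 = 68.7 W.

982 ± 68.7 W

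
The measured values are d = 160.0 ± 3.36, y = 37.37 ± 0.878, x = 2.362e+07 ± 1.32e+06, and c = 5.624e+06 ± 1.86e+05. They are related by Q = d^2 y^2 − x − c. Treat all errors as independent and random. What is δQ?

2.62e+06

Let p = d^2·y^2 = 3.575e+07. δp/p = √((2·δd/d)² + (2·δy/y)²) = √(0.00176 + 0.00221) = 0.0630, so δp = 2.25e+06.
Q = p − x − c: δQ = √(δp² + δx² + δc²) = √(5.08e+12 + 1.74e+12 + 3.46e+10) = 2.62e+06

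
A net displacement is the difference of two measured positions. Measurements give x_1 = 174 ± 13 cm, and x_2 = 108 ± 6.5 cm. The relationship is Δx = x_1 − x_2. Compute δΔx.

14.5 cm

Δx is a linear combination, so absolute uncertainties add in quadrature:
  (δx_1)² = 169;  (δx_2)² = 42.2
δΔx = √(211) = 14.5 cm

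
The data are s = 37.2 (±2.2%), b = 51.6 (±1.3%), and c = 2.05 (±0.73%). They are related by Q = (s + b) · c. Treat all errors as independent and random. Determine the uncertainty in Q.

Let u = s + b = 88.8. δu = √(δs² + δb²) = √(0.670 + 0.450) = 1.06, so δu/u = 0.0119.
Q is then a monomial in u, c:
δQ/Q = √((δu/u)² + (1·δc/c)²) = √(0.000142 + 5.33e-05) = 0.0140
Q = 182, so δQ = 0.0140 × 182 = 2.54.

2.54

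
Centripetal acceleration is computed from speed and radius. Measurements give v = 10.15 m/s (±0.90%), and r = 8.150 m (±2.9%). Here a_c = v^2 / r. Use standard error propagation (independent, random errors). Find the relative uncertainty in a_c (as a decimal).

Products/powers → add relative errors in quadrature, weighted by exponent:
  (2·δv/v)² = (2×0.00900)² = 0.000324;  (-1·δr/r)² = (-1×0.0290)² = 0.000841
δa_c/a_c = √(0.00116) = 0.0341

0.0341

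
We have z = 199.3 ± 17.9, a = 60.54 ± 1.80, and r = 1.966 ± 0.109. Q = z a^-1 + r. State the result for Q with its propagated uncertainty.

Let p = z·a^-1 = 3.292. δp/p = √((1·δz/z)² + (-1·δa/a)²) = √(0.00807 + 0.000884) = 0.0946, so δp = 0.311.
Q = p + r: δQ = √(δp² + δr²) = √(0.0970 + 0.0119) = 0.330
Q = 5.258.

5.258 ± 0.330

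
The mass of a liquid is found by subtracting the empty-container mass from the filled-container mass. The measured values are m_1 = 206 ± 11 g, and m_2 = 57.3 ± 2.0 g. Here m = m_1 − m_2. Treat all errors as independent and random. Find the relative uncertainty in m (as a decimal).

m is a linear combination, so absolute uncertainties add in quadrature:
  (δm_1)² = 121;  (δm_2)² = 4.00
δm = √(125) = 11.2 g
m = 149 g, so δm/m = 11.2/149 = 0.0752.

0.0752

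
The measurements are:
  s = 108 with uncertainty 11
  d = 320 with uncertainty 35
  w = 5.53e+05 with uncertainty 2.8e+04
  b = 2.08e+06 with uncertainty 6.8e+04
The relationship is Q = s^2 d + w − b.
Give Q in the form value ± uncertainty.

Let p = s^2·d = 3.73e+06. δp/p = √((2·δs/s)² + (1·δd/d)²) = √(0.0415 + 0.0120) = 0.231, so δp = 8.63e+05.
Q = p + w − b: δQ = √(δp² + δw² + δb²) = √(7.45e+11 + 7.84e+08 + 4.62e+09) = 8.66e+05
Q = 2.21e+06.

(2.21 ± 0.866) × 10^6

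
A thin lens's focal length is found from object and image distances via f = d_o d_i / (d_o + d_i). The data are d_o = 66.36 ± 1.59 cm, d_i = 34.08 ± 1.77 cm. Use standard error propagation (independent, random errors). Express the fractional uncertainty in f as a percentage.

3.53%

∂f/∂d_o = (d_i/(d_o+d_i))² = 0.115;  ∂f/∂d_i = (d_o/(d_o+d_i))² = 0.437
δf = √((∂f/∂d_o · δd_o)² + (∂f/∂d_i · δd_i)²) = √(0.0335 + 0.597) = 0.794 cm
f = 22.52 cm, so δf/f = 0.794/22.52 = 0.0353.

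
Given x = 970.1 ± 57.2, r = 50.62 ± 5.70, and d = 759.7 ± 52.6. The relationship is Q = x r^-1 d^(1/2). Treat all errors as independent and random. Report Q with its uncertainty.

528.2 ± 69.6

Products/powers → add relative errors in quadrature, weighted by exponent:
  (1·δx/x)² = (1×0.0590)² = 0.00348;  (-1·δr/r)² = (-1×0.113)² = 0.0127;  (½·δd/d)² = (0.5×0.0692)² = 0.00120
δQ/Q = √(0.0174) = 0.132
Q = 528.2, so δQ = 0.132 × 528.2 = 69.6.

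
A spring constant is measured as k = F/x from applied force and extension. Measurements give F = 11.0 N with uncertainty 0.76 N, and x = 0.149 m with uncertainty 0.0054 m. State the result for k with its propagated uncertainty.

73.8 ± 5.76 N/m

Products/powers → add relative errors in quadrature, weighted by exponent:
  (1·δF/F)² = (1×0.0691)² = 0.00477;  (-1·δx/x)² = (-1×0.0362)² = 0.00131
δk/k = √(0.00609) = 0.0780
k = 73.8 N/m, so δk = 0.0780 × 73.8 = 5.76 N/m.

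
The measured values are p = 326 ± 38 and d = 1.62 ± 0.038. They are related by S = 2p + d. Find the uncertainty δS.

76.0

S is a linear combination, so absolute uncertainties add in quadrature:
  (2·δp)² = 5780;  (δd)² = 0.00144
δS = √(5780) = 76.0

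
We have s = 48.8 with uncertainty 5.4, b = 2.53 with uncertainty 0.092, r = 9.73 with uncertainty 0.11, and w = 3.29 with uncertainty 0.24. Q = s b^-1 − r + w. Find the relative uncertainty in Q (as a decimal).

Let p = s·b^-1 = 19.3. δp/p = √((1·δs/s)² + (-1·δb/b)²) = √(0.0122 + 0.00132) = 0.116, so δp = 2.25.
Q = p − r + w: δQ = √(δp² + δr² + δw²) = √(5.05 + 0.0121 + 0.0576) = 2.26
Q = 12.8, so δQ/Q = 2.26/12.8 = 0.176.

0.176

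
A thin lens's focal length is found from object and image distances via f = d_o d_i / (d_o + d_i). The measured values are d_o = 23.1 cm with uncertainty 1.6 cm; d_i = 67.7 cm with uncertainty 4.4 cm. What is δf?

∂f/∂d_o = (d_i/(d_o+d_i))² = 0.556;  ∂f/∂d_i = (d_o/(d_o+d_i))² = 0.0647
δf = √((∂f/∂d_o · δd_o)² + (∂f/∂d_i · δd_i)²) = √(0.791 + 0.0811) = 0.934 cm

0.934 cm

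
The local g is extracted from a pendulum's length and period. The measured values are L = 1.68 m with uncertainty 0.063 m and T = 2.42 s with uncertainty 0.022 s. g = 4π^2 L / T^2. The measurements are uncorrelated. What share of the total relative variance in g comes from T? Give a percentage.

(δg/g)² = (1·δL/L)² + (-2·δT/T)²
  L term: (1×0.0375)² = 0.00141
  T term: (-2×0.00909)² = 0.000331
Total = 0.00174. Share from T = 0.000331/0.00174 = 0.190.

19.0%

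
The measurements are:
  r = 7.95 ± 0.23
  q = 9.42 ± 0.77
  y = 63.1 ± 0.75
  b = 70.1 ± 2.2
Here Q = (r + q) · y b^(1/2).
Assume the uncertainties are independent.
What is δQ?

Let u = r + q = 17.4. δu = √(δr² + δq²) = √(0.0529 + 0.593) = 0.804, so δu/u = 0.0463.
Q is then a monomial in u, y, b:
δQ/Q = √((δu/u)² + (1·δy/y)² + (½·δb/b)²) = √(0.00214 + 0.000141 + 0.000246) = 0.0503
Q = 9180, so δQ = 0.0503 × 9180 = 461.

461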